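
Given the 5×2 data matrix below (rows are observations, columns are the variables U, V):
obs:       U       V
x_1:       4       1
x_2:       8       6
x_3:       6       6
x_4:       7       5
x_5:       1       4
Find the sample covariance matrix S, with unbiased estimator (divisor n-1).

Step 1 — column means:
  mean(U) = (4 + 8 + 6 + 7 + 1) / 5 = 26/5 = 5.2
  mean(V) = (1 + 6 + 6 + 5 + 4) / 5 = 22/5 = 4.4

Step 2 — sample covariance S[i,j] = (1/(n-1)) · Σ_k (x_{k,i} - mean_i) · (x_{k,j} - mean_j), with n-1 = 4.
  S[U,U] = ((-1.2)·(-1.2) + (2.8)·(2.8) + (0.8)·(0.8) + (1.8)·(1.8) + (-4.2)·(-4.2)) / 4 = 30.8/4 = 7.7
  S[U,V] = ((-1.2)·(-3.4) + (2.8)·(1.6) + (0.8)·(1.6) + (1.8)·(0.6) + (-4.2)·(-0.4)) / 4 = 12.6/4 = 3.15
  S[V,V] = ((-3.4)·(-3.4) + (1.6)·(1.6) + (1.6)·(1.6) + (0.6)·(0.6) + (-0.4)·(-0.4)) / 4 = 17.2/4 = 4.3

S is symmetric (S[j,i] = S[i,j]). Assembling:

S = [[7.7, 3.15],
 [3.15, 4.3]]


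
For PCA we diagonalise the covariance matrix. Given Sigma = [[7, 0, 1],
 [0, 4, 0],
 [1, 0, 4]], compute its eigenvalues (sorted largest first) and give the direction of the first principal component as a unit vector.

Step 1 — characteristic polynomial p(λ) = det(λI - Sigma) = λ³ - tr·λ² + c_1·λ - det, where tr = trace, c_1 = sum of the principal 2×2 minors, det = det(Sigma):
  tr = 7 + 4 + 4 = 15,
  c_1 = (7·4 - (0)²) + (7·4 - (1)²) + (4·4 - (0)²) = 28 + 27 + 16 = 71,
  det = 7·(4·4 - (0)²) - (0)·((0)·4 - (0)·(1)) + (1)·((0)·(0) - 4·(1)) = 7·(16) - (0)·(0) + (1)·(-4) = 108.
  So p(λ) = λ³ - 15λ² + 71λ - 108.
Step 2 — look for an integer root (rational root theorem: any rational root is an integer divisor of 108). Testing λ = 4:
  p(4) = 64 - 240 + 284 - 108 = 0  ✓
  Dividing out (λ - 4): p(λ) = (λ - 4)(λ² - 11λ + 27).
Step 3 — remaining eigenvalues from the quadratic λ² - 11λ + 27 = 0:
  Δ = 11² - 4·27 = 121 - 108 = 13,  λ = (11 ± √13)/2 = (11 ± 3.6056)/2 ≈ 7.3028 or 3.6972.
  Sorted: λ_1 = 7.3028,  λ_2 = 4,  λ_3 = 3.6972  (check: sum = 15 = tr ✓).

Step 4 — unit eigenvector for λ_1 ≈ 7.3028: v spans the null space of (Sigma - λ_1 I), whose rows are
  r_1 = (-0.3028, 0, 1),  r_2 = (0, -3.3028, 0),  r_3 = (1, 0, -3.3028).
  v is orthogonal to every row, so take v ∝ r_1 × r_2 = ((0)·(0) - (1)·(-3.3028), (1)·(0) - (-0.3028)·(0), (-0.3028)·(-3.3028) - (0)·(0)) ≈ (3.3028, 0, 1).
  Let u = (3.3028, 0, 1).
  ||u|| = √((3.3028)² + (0)² + (1)²) = √(11.9083) ≈ 3.4508,  v_1 = u/||u|| ≈ (0.9571, 0, 0.2898) (||v_1|| = 1).

λ_1 = 7.3028,  λ_2 = 4,  λ_3 = 3.6972;  v_1 ≈ (0.9571, 0, 0.2898)


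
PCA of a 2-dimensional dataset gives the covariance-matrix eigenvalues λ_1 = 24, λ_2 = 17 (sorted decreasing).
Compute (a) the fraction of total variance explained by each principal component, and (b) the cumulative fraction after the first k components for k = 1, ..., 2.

Step 1 — total variance = trace(Sigma) = Σ λ_i = 24 + 17 = 41.

Step 2 — fraction explained by component i = λ_i / Σ λ:
  PC1: 24/41 = 0.5854
  PC2: 17/41 = 0.4146

Step 3 — cumulative fraction after k components = (λ_1 + ... + λ_k) / Σ λ:
  k = 1: 24/41 = 0.5854
  k = 2: (24 + 17)/41 = 41/41 = 1

Summary (fraction, with percent):

explained: PC1 0.5854 (58.54%), PC2 0.4146 (41.46%);  cumulative: 0.5854, 1


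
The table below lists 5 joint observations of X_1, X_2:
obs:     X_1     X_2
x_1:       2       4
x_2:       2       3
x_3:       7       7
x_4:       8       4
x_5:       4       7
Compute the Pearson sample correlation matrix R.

Step 1 — column means:
  mean(X_1) = (2 + 2 + 7 + 8 + 4) / 5 = 23/5 = 4.6
  mean(X_2) = (4 + 3 + 7 + 4 + 7) / 5 = 25/5 = 5

Step 2 — sample variances and covariances s[i,j] = (1/(n-1)) · Σ_k (x_{k,i} - mean_i) · (x_{k,j} - mean_j), with n-1 = 4:
  s[X_1,X_1] = ((-2.6)·(-2.6) + (-2.6)·(-2.6) + (2.4)·(2.4) + (3.4)·(3.4) + (-0.6)·(-0.6)) / 4 = 31.2/4 = 7.8
  s[X_1,X_2] = ((-2.6)·(-1) + (-2.6)·(-2) + (2.4)·(2) + (3.4)·(-1) + (-0.6)·(2)) / 4 = 8/4 = 2
  s[X_2,X_2] = ((-1)·(-1) + (-2)·(-2) + (2)·(2) + (-1)·(-1) + (2)·(2)) / 4 = 14/4 = 3.5
  Sample standard deviations s_i = √(s[i,i]):
  s(X_1) = √(7.8) = 2.7928
  s(X_2) = √(3.5) = 1.8708

Step 3 — r_{ij} = s_{ij} / (s_i · s_j):
  r[X_1,X_1] = 1 (diagonal).
  r[X_1,X_2] = 2 / (2.7928 · 1.8708) = 2 / 5.2249 = 0.3828
  r[X_2,X_2] = 1 (diagonal).

R is symmetric with unit diagonal. Assembling:

R = [[1, 0.3828],
 [0.3828, 1]]


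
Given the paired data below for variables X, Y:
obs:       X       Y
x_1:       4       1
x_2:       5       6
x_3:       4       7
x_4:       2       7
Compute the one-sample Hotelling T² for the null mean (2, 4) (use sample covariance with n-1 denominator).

Step 1 — sample mean vector:
  mean(X) = (4 + 5 + 4 + 2) / 4 = 15/4 = 3.75
  mean(Y) = (1 + 6 + 7 + 7) / 4 = 21/4 = 5.25
  x̄ = (3.75, 5.25),  deviation x̄ - mu_0 = (3.75, 5.25) - (2, 4) = (1.75, 1.25).

Step 2 — sample covariance matrix, S[i,j] = (1/(n-1)) · Σ_k (x_{k,i} - mean_i) · (x_{k,j} - mean_j), divisor n-1 = 3:
  S[X,X] = ((0.25)·(0.25) + (1.25)·(1.25) + (0.25)·(0.25) + (-1.75)·(-1.75)) / 3 = 4.75/3 = 1.5833
  S[X,Y] = ((0.25)·(-4.25) + (1.25)·(0.75) + (0.25)·(1.75) + (-1.75)·(1.75)) / 3 = -2.75/3 = -0.9167
  S[Y,Y] = ((-4.25)·(-4.25) + (0.75)·(0.75) + (1.75)·(1.75) + (1.75)·(1.75)) / 3 = 24.75/3 = 8.25
  S = [[1.5833, -0.9167],
 [-0.9167, 8.25]].

Step 3 — invert S. det(S) = 1.5833·8.25 - (-0.9167)² = 12.2222.
  S^{-1} = (1/det) · [[d, -b], [-b, a]] = [[0.675, 0.075],
 [0.075, 0.1295]].

Step 4 — quadratic form (x̄ - mu_0)^T · S^{-1} · (x̄ - mu_0):
  S^{-1} · (x̄ - mu_0) = (1.275, 0.2932),
  (x̄ - mu_0)^T · [...] = (1.75)·(1.275) + (1.25)·(0.2932) = 2.5977.

Step 5 — scale by n: T² = 4 · 2.5977 = 10.3909.

T² ≈ 10.3909


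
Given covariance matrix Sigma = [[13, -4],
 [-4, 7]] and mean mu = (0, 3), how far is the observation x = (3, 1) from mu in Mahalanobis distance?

Step 1 — centre the observation: (x - mu) = (3, -2).

Step 2 — invert Sigma. det(Sigma) = 13·7 - (-4)² = 75.
  Sigma^{-1} = (1/det) · [[d, -b], [-b, a]] = [[0.0933, 0.0533],
 [0.0533, 0.1733]].

Step 3 — form the quadratic (x - mu)^T · Sigma^{-1} · (x - mu):
  Sigma^{-1} · (x - mu) = (0.1733, -0.1867).
  (x - mu)^T · [Sigma^{-1} · (x - mu)] = (3)·(0.1733) + (-2)·(-0.1867) = 0.8933.

Step 4 — take square root: d = √(0.8933) ≈ 0.9452.

d(x, mu) = √(0.8933) ≈ 0.9452


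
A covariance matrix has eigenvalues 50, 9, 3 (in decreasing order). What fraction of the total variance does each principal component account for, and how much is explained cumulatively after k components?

Step 1 — total variance = trace(Sigma) = Σ λ_i = 50 + 9 + 3 = 62.

Step 2 — fraction explained by component i = λ_i / Σ λ:
  PC1: 50/62 = 0.8065
  PC2: 9/62 = 0.1452
  PC3: 3/62 = 0.0484

Step 3 — cumulative fraction after k components = (λ_1 + ... + λ_k) / Σ λ:
  k = 1: 50/62 = 0.8065
  k = 2: (50 + 9)/62 = 59/62 = 0.9516
  k = 3: (50 + 9 + 3)/62 = 62/62 = 1

Summary (fraction, with percent):

explained: PC1 0.8065 (80.65%), PC2 0.1452 (14.52%), PC3 0.0484 (4.84%);  cumulative: 0.8065, 0.9516, 1


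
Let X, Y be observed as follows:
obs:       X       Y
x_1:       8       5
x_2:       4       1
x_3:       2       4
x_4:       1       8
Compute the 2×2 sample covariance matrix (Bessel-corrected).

Step 1 — column means:
  mean(X) = (8 + 4 + 2 + 1) / 4 = 15/4 = 3.75
  mean(Y) = (5 + 1 + 4 + 8) / 4 = 18/4 = 4.5

Step 2 — sample covariance S[i,j] = (1/(n-1)) · Σ_k (x_{k,i} - mean_i) · (x_{k,j} - mean_j), with n-1 = 3.
  S[X,X] = ((4.25)·(4.25) + (0.25)·(0.25) + (-1.75)·(-1.75) + (-2.75)·(-2.75)) / 3 = 28.75/3 = 9.5833
  S[X,Y] = ((4.25)·(0.5) + (0.25)·(-3.5) + (-1.75)·(-0.5) + (-2.75)·(3.5)) / 3 = -7.5/3 = -2.5
  S[Y,Y] = ((0.5)·(0.5) + (-3.5)·(-3.5) + (-0.5)·(-0.5) + (3.5)·(3.5)) / 3 = 25/3 = 8.3333

S is symmetric (S[j,i] = S[i,j]). Assembling:

S = [[9.5833, -2.5],
 [-2.5, 8.3333]]


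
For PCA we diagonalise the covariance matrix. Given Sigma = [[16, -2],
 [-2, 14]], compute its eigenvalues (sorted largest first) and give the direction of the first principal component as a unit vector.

Step 1 — characteristic polynomial of 2×2 Sigma:
  det(Sigma - λI) = λ² - trace · λ + det = 0.
  trace = 16 + 14 = 30, det = 16·14 - (-2)² = 220.
Step 2 — discriminant:
  Δ = trace² - 4·det = 900 - 880 = 20.
Step 3 — eigenvalues:
  λ = (trace ± √Δ)/2 = (30 ± 4.4721)/2,
  λ_1 = 17.2361,  λ_2 = 12.7639.

Step 4 — unit eigenvector for λ_1: solve (Sigma - λ_1 I)v = 0. First row:
  (16 - 17.2361)·v_x + (-2)·v_y = 0, i.e. (-1.2361)·v_x + (-2)·v_y = 0,
  so v ∝ (b, λ_1 - a) = (-2, 1.2361); multiply by -1 so the first entry is positive: u = (2, -1.2361).
  ||u|| = √((2)² + (-1.2361)²) = √(5.5279) ≈ 2.3511,
  v_1 = u/||u|| ≈ (0.8507, -0.5257) (||v_1|| = 1).

λ_1 = 17.2361,  λ_2 = 12.7639;  v_1 ≈ (0.8507, -0.5257)


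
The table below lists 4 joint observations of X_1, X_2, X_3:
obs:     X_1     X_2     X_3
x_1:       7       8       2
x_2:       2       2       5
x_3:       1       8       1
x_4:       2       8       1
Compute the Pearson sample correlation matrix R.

Step 1 — column means:
  mean(X_1) = (7 + 2 + 1 + 2) / 4 = 12/4 = 3
  mean(X_2) = (8 + 2 + 8 + 8) / 4 = 26/4 = 6.5
  mean(X_3) = (2 + 5 + 1 + 1) / 4 = 9/4 = 2.25

Step 2 — sample variances and covariances s[i,j] = (1/(n-1)) · Σ_k (x_{k,i} - mean_i) · (x_{k,j} - mean_j), with n-1 = 3:
  s[X_1,X_1] = ((4)·(4) + (-1)·(-1) + (-2)·(-2) + (-1)·(-1)) / 3 = 22/3 = 7.3333
  s[X_1,X_2] = ((4)·(1.5) + (-1)·(-4.5) + (-2)·(1.5) + (-1)·(1.5)) / 3 = 6/3 = 2
  s[X_1,X_3] = ((4)·(-0.25) + (-1)·(2.75) + (-2)·(-1.25) + (-1)·(-1.25)) / 3 = 0/3 = 0
  s[X_2,X_2] = ((1.5)·(1.5) + (-4.5)·(-4.5) + (1.5)·(1.5) + (1.5)·(1.5)) / 3 = 27/3 = 9
  s[X_2,X_3] = ((1.5)·(-0.25) + (-4.5)·(2.75) + (1.5)·(-1.25) + (1.5)·(-1.25)) / 3 = -16.5/3 = -5.5
  s[X_3,X_3] = ((-0.25)·(-0.25) + (2.75)·(2.75) + (-1.25)·(-1.25) + (-1.25)·(-1.25)) / 3 = 10.75/3 = 3.5833
  Sample standard deviations s_i = √(s[i,i]):
  s(X_1) = √(7.3333) = 2.708
  s(X_2) = √(9) = 3
  s(X_3) = √(3.5833) = 1.893

Step 3 — r_{ij} = s_{ij} / (s_i · s_j):
  r[X_1,X_1] = 1 (diagonal).
  r[X_1,X_2] = 2 / (2.708 · 3) = 2 / 8.124 = 0.2462
  r[X_1,X_3] = 0 / (2.708 · 1.893) = 0 / 5.1262 = 0
  r[X_2,X_2] = 1 (diagonal).
  r[X_2,X_3] = -5.5 / (3 · 1.893) = -5.5 / 5.6789 = -0.9685
  r[X_3,X_3] = 1 (diagonal).

R is symmetric with unit diagonal. Assembling:

R = [[1, 0.2462, 0],
 [0.2462, 1, -0.9685],
 [0, -0.9685, 1]]


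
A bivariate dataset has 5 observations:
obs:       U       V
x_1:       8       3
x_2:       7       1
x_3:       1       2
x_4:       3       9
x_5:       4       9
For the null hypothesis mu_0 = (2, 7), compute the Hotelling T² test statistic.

Step 1 — sample mean vector:
  mean(U) = (8 + 7 + 1 + 3 + 4) / 5 = 23/5 = 4.6
  mean(V) = (3 + 1 + 2 + 9 + 9) / 5 = 24/5 = 4.8
  x̄ = (4.6, 4.8),  deviation x̄ - mu_0 = (4.6, 4.8) - (2, 7) = (2.6, -2.2).

Step 2 — sample covariance matrix, S[i,j] = (1/(n-1)) · Σ_k (x_{k,i} - mean_i) · (x_{k,j} - mean_j), divisor n-1 = 4:
  S[U,U] = ((3.4)·(3.4) + (2.4)·(2.4) + (-3.6)·(-3.6) + (-1.6)·(-1.6) + (-0.6)·(-0.6)) / 4 = 33.2/4 = 8.3
  S[U,V] = ((3.4)·(-1.8) + (2.4)·(-3.8) + (-3.6)·(-2.8) + (-1.6)·(4.2) + (-0.6)·(4.2)) / 4 = -14.4/4 = -3.6
  S[V,V] = ((-1.8)·(-1.8) + (-3.8)·(-3.8) + (-2.8)·(-2.8) + (4.2)·(4.2) + (4.2)·(4.2)) / 4 = 60.8/4 = 15.2
  S = [[8.3, -3.6],
 [-3.6, 15.2]].

Step 3 — invert S. det(S) = 8.3·15.2 - (-3.6)² = 113.2.
  S^{-1} = (1/det) · [[d, -b], [-b, a]] = [[0.1343, 0.0318],
 [0.0318, 0.0733]].

Step 4 — quadratic form (x̄ - mu_0)^T · S^{-1} · (x̄ - mu_0):
  S^{-1} · (x̄ - mu_0) = (0.2792, -0.0786),
  (x̄ - mu_0)^T · [...] = (2.6)·(0.2792) + (-2.2)·(-0.0786) = 0.8988.

Step 5 — scale by n: T² = 5 · 0.8988 = 4.4938.

T² ≈ 4.4938


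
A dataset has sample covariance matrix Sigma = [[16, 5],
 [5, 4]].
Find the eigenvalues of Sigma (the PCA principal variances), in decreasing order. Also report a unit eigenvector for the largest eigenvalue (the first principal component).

Step 1 — characteristic polynomial of 2×2 Sigma:
  det(Sigma - λI) = λ² - trace · λ + det = 0.
  trace = 16 + 4 = 20, det = 16·4 - (5)² = 39.
Step 2 — discriminant:
  Δ = trace² - 4·det = 400 - 156 = 244.
Step 3 — eigenvalues:
  λ = (trace ± √Δ)/2 = (20 ± 15.6205)/2,
  λ_1 = 17.8102,  λ_2 = 2.1898.

Step 4 — unit eigenvector for λ_1: solve (Sigma - λ_1 I)v = 0. First row:
  (16 - 17.8102)·v_x + (5)·v_y = 0, i.e. (-1.8102)·v_x + (5)·v_y = 0,
  so v ∝ (b, λ_1 - a) = (5, 1.8102) = u.
  ||u|| = √((5)² + (1.8102)²) = √(28.277) ≈ 5.3176,
  v_1 = u/||u|| ≈ (0.9403, 0.3404) (||v_1|| = 1).

λ_1 = 17.8102,  λ_2 = 2.1898;  v_1 ≈ (0.9403, 0.3404)


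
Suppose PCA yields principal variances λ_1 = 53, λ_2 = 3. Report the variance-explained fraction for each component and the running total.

Step 1 — total variance = trace(Sigma) = Σ λ_i = 53 + 3 = 56.

Step 2 — fraction explained by component i = λ_i / Σ λ:
  PC1: 53/56 = 0.9464
  PC2: 3/56 = 0.0536

Step 3 — cumulative fraction after k components = (λ_1 + ... + λ_k) / Σ λ:
  k = 1: 53/56 = 0.9464
  k = 2: (53 + 3)/56 = 56/56 = 1

Summary (fraction, with percent):

explained: PC1 0.9464 (94.64%), PC2 0.0536 (5.36%);  cumulative: 0.9464, 1


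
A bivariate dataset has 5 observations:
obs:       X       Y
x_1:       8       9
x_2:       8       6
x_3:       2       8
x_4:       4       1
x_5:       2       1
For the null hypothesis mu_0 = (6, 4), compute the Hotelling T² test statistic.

Step 1 — sample mean vector:
  mean(X) = (8 + 8 + 2 + 4 + 2) / 5 = 24/5 = 4.8
  mean(Y) = (9 + 6 + 8 + 1 + 1) / 5 = 25/5 = 5
  x̄ = (4.8, 5),  deviation x̄ - mu_0 = (4.8, 5) - (6, 4) = (-1.2, 1).

Step 2 — sample covariance matrix, S[i,j] = (1/(n-1)) · Σ_k (x_{k,i} - mean_i) · (x_{k,j} - mean_j), divisor n-1 = 4:
  S[X,X] = ((3.2)·(3.2) + (3.2)·(3.2) + (-2.8)·(-2.8) + (-0.8)·(-0.8) + (-2.8)·(-2.8)) / 4 = 36.8/4 = 9.2
  S[X,Y] = ((3.2)·(4) + (3.2)·(1) + (-2.8)·(3) + (-0.8)·(-4) + (-2.8)·(-4)) / 4 = 22/4 = 5.5
  S[Y,Y] = ((4)·(4) + (1)·(1) + (3)·(3) + (-4)·(-4) + (-4)·(-4)) / 4 = 58/4 = 14.5
  S = [[9.2, 5.5],
 [5.5, 14.5]].

Step 3 — invert S. det(S) = 9.2·14.5 - (5.5)² = 103.15.
  S^{-1} = (1/det) · [[d, -b], [-b, a]] = [[0.1406, -0.0533],
 [-0.0533, 0.0892]].

Step 4 — quadratic form (x̄ - mu_0)^T · S^{-1} · (x̄ - mu_0):
  S^{-1} · (x̄ - mu_0) = (-0.222, 0.1532),
  (x̄ - mu_0)^T · [...] = (-1.2)·(-0.222) + (1)·(0.1532) = 0.4196.

Step 5 — scale by n: T² = 5 · 0.4196 = 2.0979.

T² ≈ 2.0979


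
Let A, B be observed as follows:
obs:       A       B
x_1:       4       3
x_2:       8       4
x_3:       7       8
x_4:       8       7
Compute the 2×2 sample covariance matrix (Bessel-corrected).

Step 1 — column means:
  mean(A) = (4 + 8 + 7 + 8) / 4 = 27/4 = 6.75
  mean(B) = (3 + 4 + 8 + 7) / 4 = 22/4 = 5.5

Step 2 — sample covariance S[i,j] = (1/(n-1)) · Σ_k (x_{k,i} - mean_i) · (x_{k,j} - mean_j), with n-1 = 3.
  S[A,A] = ((-2.75)·(-2.75) + (1.25)·(1.25) + (0.25)·(0.25) + (1.25)·(1.25)) / 3 = 10.75/3 = 3.5833
  S[A,B] = ((-2.75)·(-2.5) + (1.25)·(-1.5) + (0.25)·(2.5) + (1.25)·(1.5)) / 3 = 7.5/3 = 2.5
  S[B,B] = ((-2.5)·(-2.5) + (-1.5)·(-1.5) + (2.5)·(2.5) + (1.5)·(1.5)) / 3 = 17/3 = 5.6667

S is symmetric (S[j,i] = S[i,j]). Assembling:

S = [[3.5833, 2.5],
 [2.5, 5.6667]]


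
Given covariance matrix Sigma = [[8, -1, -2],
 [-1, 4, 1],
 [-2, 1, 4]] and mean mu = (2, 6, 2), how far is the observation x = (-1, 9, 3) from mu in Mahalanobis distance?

Step 1 — centre the observation: (x - mu) = (-3, 3, 1).

Step 2 — invert Sigma (cofactor / det for 3×3, or solve directly):
  Sigma^{-1} = [[0.1442, 0.0192, 0.0673],
 [0.0192, 0.2692, -0.0577],
 [0.0673, -0.0577, 0.2981]].

Step 3 — form the quadratic (x - mu)^T · Sigma^{-1} · (x - mu):
  Sigma^{-1} · (x - mu) = (-0.3077, 0.6923, -0.0769).
  (x - mu)^T · [Sigma^{-1} · (x - mu)] = (-3)·(-0.3077) + (3)·(0.6923) + (1)·(-0.0769) = 2.9231.

Step 4 — take square root: d = √(2.9231) ≈ 1.7097.

d(x, mu) = √(2.9231) ≈ 1.7097


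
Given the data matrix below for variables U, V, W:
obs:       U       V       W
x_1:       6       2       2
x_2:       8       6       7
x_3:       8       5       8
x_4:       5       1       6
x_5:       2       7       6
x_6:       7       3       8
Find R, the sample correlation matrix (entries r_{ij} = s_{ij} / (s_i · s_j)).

Step 1 — column means:
  mean(U) = (6 + 8 + 8 + 5 + 2 + 7) / 6 = 36/6 = 6
  mean(V) = (2 + 6 + 5 + 1 + 7 + 3) / 6 = 24/6 = 4
  mean(W) = (2 + 7 + 8 + 6 + 6 + 8) / 6 = 37/6 = 6.1667

Step 2 — sample variances and covariances s[i,j] = (1/(n-1)) · Σ_k (x_{k,i} - mean_i) · (x_{k,j} - mean_j), with n-1 = 5:
  s[U,U] = ((0)·(0) + (2)·(2) + (2)·(2) + (-1)·(-1) + (-4)·(-4) + (1)·(1)) / 5 = 26/5 = 5.2
  s[U,V] = ((0)·(-2) + (2)·(2) + (2)·(1) + (-1)·(-3) + (-4)·(3) + (1)·(-1)) / 5 = -4/5 = -0.8
  s[U,W] = ((0)·(-4.1667) + (2)·(0.8333) + (2)·(1.8333) + (-1)·(-0.1667) + (-4)·(-0.1667) + (1)·(1.8333)) / 5 = 8/5 = 1.6
  s[V,V] = ((-2)·(-2) + (2)·(2) + (1)·(1) + (-3)·(-3) + (3)·(3) + (-1)·(-1)) / 5 = 28/5 = 5.6
  s[V,W] = ((-2)·(-4.1667) + (2)·(0.8333) + (1)·(1.8333) + (-3)·(-0.1667) + (3)·(-0.1667) + (-1)·(1.8333)) / 5 = 10/5 = 2
  s[W,W] = ((-4.1667)·(-4.1667) + (0.8333)·(0.8333) + (1.8333)·(1.8333) + (-0.1667)·(-0.1667) + (-0.1667)·(-0.1667) + (1.8333)·(1.8333)) / 5 = 24.8333/5 = 4.9667
  Sample standard deviations s_i = √(s[i,i]):
  s(U) = √(5.2) = 2.2804
  s(V) = √(5.6) = 2.3664
  s(W) = √(4.9667) = 2.2286

Step 3 — r_{ij} = s_{ij} / (s_i · s_j):
  r[U,U] = 1 (diagonal).
  r[U,V] = -0.8 / (2.2804 · 2.3664) = -0.8 / 5.3963 = -0.1482
  r[U,W] = 1.6 / (2.2804 · 2.2286) = 1.6 / 5.082 = 0.3148
  r[V,V] = 1 (diagonal).
  r[V,W] = 2 / (2.3664 · 2.2286) = 2 / 5.2738 = 0.3792
  r[W,W] = 1 (diagonal).

R is symmetric with unit diagonal. Assembling:

R = [[1, -0.1482, 0.3148],
 [-0.1482, 1, 0.3792],
 [0.3148, 0.3792, 1]]


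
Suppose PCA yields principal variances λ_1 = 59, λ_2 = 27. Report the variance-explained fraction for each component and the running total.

Step 1 — total variance = trace(Sigma) = Σ λ_i = 59 + 27 = 86.

Step 2 — fraction explained by component i = λ_i / Σ λ:
  PC1: 59/86 = 0.686
  PC2: 27/86 = 0.314

Step 3 — cumulative fraction after k components = (λ_1 + ... + λ_k) / Σ λ:
  k = 1: 59/86 = 0.686
  k = 2: (59 + 27)/86 = 86/86 = 1

Summary (fraction, with percent):

explained: PC1 0.686 (68.6%), PC2 0.314 (31.4%);  cumulative: 0.686, 1


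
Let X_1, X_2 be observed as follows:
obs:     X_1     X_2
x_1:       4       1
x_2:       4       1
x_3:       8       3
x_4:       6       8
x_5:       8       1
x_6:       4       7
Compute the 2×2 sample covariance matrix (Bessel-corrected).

Step 1 — column means:
  mean(X_1) = (4 + 4 + 8 + 6 + 8 + 4) / 6 = 34/6 = 5.6667
  mean(X_2) = (1 + 1 + 3 + 8 + 1 + 7) / 6 = 21/6 = 3.5

Step 2 — sample covariance S[i,j] = (1/(n-1)) · Σ_k (x_{k,i} - mean_i) · (x_{k,j} - mean_j), with n-1 = 5.
  S[X_1,X_1] = ((-1.6667)·(-1.6667) + (-1.6667)·(-1.6667) + (2.3333)·(2.3333) + (0.3333)·(0.3333) + (2.3333)·(2.3333) + (-1.6667)·(-1.6667)) / 5 = 19.3333/5 = 3.8667
  S[X_1,X_2] = ((-1.6667)·(-2.5) + (-1.6667)·(-2.5) + (2.3333)·(-0.5) + (0.3333)·(4.5) + (2.3333)·(-2.5) + (-1.6667)·(3.5)) / 5 = -3/5 = -0.6
  S[X_2,X_2] = ((-2.5)·(-2.5) + (-2.5)·(-2.5) + (-0.5)·(-0.5) + (4.5)·(4.5) + (-2.5)·(-2.5) + (3.5)·(3.5)) / 5 = 51.5/5 = 10.3

S is symmetric (S[j,i] = S[i,j]). Assembling:

S = [[3.8667, -0.6],
 [-0.6, 10.3]]


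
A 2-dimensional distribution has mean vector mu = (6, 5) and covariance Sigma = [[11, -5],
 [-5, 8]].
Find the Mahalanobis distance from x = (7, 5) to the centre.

Step 1 — centre the observation: (x - mu) = (1, 0).

Step 2 — invert Sigma. det(Sigma) = 11·8 - (-5)² = 63.
  Sigma^{-1} = (1/det) · [[d, -b], [-b, a]] = [[0.127, 0.0794],
 [0.0794, 0.1746]].

Step 3 — form the quadratic (x - mu)^T · Sigma^{-1} · (x - mu):
  Sigma^{-1} · (x - mu) = (0.127, 0.0794).
  (x - mu)^T · [Sigma^{-1} · (x - mu)] = (1)·(0.127) + (0)·(0.0794) = 0.127.

Step 4 — take square root: d = √(0.127) ≈ 0.3563.

d(x, mu) = √(0.127) ≈ 0.3563


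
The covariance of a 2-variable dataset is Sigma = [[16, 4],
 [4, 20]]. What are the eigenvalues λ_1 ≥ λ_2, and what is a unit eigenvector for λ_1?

Step 1 — characteristic polynomial of 2×2 Sigma:
  det(Sigma - λI) = λ² - trace · λ + det = 0.
  trace = 16 + 20 = 36, det = 16·20 - (4)² = 304.
Step 2 — discriminant:
  Δ = trace² - 4·det = 1296 - 1216 = 80.
Step 3 — eigenvalues:
  λ = (trace ± √Δ)/2 = (36 ± 8.9443)/2,
  λ_1 = 22.4721,  λ_2 = 13.5279.

Step 4 — unit eigenvector for λ_1: solve (Sigma - λ_1 I)v = 0. First row:
  (16 - 22.4721)·v_x + (4)·v_y = 0, i.e. (-6.4721)·v_x + (4)·v_y = 0,
  so v ∝ (b, λ_1 - a) = (4, 6.4721) = u.
  ||u|| = √((4)² + (6.4721)²) = √(57.8885) ≈ 7.6085,
  v_1 = u/||u|| ≈ (0.5257, 0.8507) (||v_1|| = 1).

λ_1 = 22.4721,  λ_2 = 13.5279;  v_1 ≈ (0.5257, 0.8507)


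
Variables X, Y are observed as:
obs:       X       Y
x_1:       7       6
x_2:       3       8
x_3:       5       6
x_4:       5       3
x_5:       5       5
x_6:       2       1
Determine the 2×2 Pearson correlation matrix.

Step 1 — column means:
  mean(X) = (7 + 3 + 5 + 5 + 5 + 2) / 6 = 27/6 = 4.5
  mean(Y) = (6 + 8 + 6 + 3 + 5 + 1) / 6 = 29/6 = 4.8333

Step 2 — sample variances and covariances s[i,j] = (1/(n-1)) · Σ_k (x_{k,i} - mean_i) · (x_{k,j} - mean_j), with n-1 = 5:
  s[X,X] = ((2.5)·(2.5) + (-1.5)·(-1.5) + (0.5)·(0.5) + (0.5)·(0.5) + (0.5)·(0.5) + (-2.5)·(-2.5)) / 5 = 15.5/5 = 3.1
  s[X,Y] = ((2.5)·(1.1667) + (-1.5)·(3.1667) + (0.5)·(1.1667) + (0.5)·(-1.8333) + (0.5)·(0.1667) + (-2.5)·(-3.8333)) / 5 = 7.5/5 = 1.5
  s[Y,Y] = ((1.1667)·(1.1667) + (3.1667)·(3.1667) + (1.1667)·(1.1667) + (-1.8333)·(-1.8333) + (0.1667)·(0.1667) + (-3.8333)·(-3.8333)) / 5 = 30.8333/5 = 6.1667
  Sample standard deviations s_i = √(s[i,i]):
  s(X) = √(3.1) = 1.7607
  s(Y) = √(6.1667) = 2.4833

Step 3 — r_{ij} = s_{ij} / (s_i · s_j):
  r[X,X] = 1 (diagonal).
  r[X,Y] = 1.5 / (1.7607 · 2.4833) = 1.5 / 4.3723 = 0.3431
  r[Y,Y] = 1 (diagonal).

R is symmetric with unit diagonal. Assembling:

R = [[1, 0.3431],
 [0.3431, 1]]


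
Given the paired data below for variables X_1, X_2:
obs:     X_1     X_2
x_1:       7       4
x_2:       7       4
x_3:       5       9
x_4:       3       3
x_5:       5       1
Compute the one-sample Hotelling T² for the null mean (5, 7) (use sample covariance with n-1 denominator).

Step 1 — sample mean vector:
  mean(X_1) = (7 + 7 + 5 + 3 + 5) / 5 = 27/5 = 5.4
  mean(X_2) = (4 + 4 + 9 + 3 + 1) / 5 = 21/5 = 4.2
  x̄ = (5.4, 4.2),  deviation x̄ - mu_0 = (5.4, 4.2) - (5, 7) = (0.4, -2.8).

Step 2 — sample covariance matrix, S[i,j] = (1/(n-1)) · Σ_k (x_{k,i} - mean_i) · (x_{k,j} - mean_j), divisor n-1 = 4:
  S[X_1,X_1] = ((1.6)·(1.6) + (1.6)·(1.6) + (-0.4)·(-0.4) + (-2.4)·(-2.4) + (-0.4)·(-0.4)) / 4 = 11.2/4 = 2.8
  S[X_1,X_2] = ((1.6)·(-0.2) + (1.6)·(-0.2) + (-0.4)·(4.8) + (-2.4)·(-1.2) + (-0.4)·(-3.2)) / 4 = 1.6/4 = 0.4
  S[X_2,X_2] = ((-0.2)·(-0.2) + (-0.2)·(-0.2) + (4.8)·(4.8) + (-1.2)·(-1.2) + (-3.2)·(-3.2)) / 4 = 34.8/4 = 8.7
  S = [[2.8, 0.4],
 [0.4, 8.7]].

Step 3 — invert S. det(S) = 2.8·8.7 - (0.4)² = 24.2.
  S^{-1} = (1/det) · [[d, -b], [-b, a]] = [[0.3595, -0.0165],
 [-0.0165, 0.1157]].

Step 4 — quadratic form (x̄ - mu_0)^T · S^{-1} · (x̄ - mu_0):
  S^{-1} · (x̄ - mu_0) = (0.1901, -0.3306),
  (x̄ - mu_0)^T · [...] = (0.4)·(0.1901) + (-2.8)·(-0.3306) = 1.0017.

Step 5 — scale by n: T² = 5 · 1.0017 = 5.0083.

T² ≈ 5.0083


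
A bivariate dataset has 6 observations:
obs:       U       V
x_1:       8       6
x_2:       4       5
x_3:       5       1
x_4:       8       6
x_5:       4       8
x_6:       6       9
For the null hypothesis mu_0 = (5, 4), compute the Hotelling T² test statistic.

Step 1 — sample mean vector:
  mean(U) = (8 + 4 + 5 + 8 + 4 + 6) / 6 = 35/6 = 5.8333
  mean(V) = (6 + 5 + 1 + 6 + 8 + 9) / 6 = 35/6 = 5.8333
  x̄ = (5.8333, 5.8333),  deviation x̄ - mu_0 = (5.8333, 5.8333) - (5, 4) = (0.8333, 1.8333).

Step 2 — sample covariance matrix, S[i,j] = (1/(n-1)) · Σ_k (x_{k,i} - mean_i) · (x_{k,j} - mean_j), divisor n-1 = 5:
  S[U,U] = ((2.1667)·(2.1667) + (-1.8333)·(-1.8333) + (-0.8333)·(-0.8333) + (2.1667)·(2.1667) + (-1.8333)·(-1.8333) + (0.1667)·(0.1667)) / 5 = 16.8333/5 = 3.3667
  S[U,V] = ((2.1667)·(0.1667) + (-1.8333)·(-0.8333) + (-0.8333)·(-4.8333) + (2.1667)·(0.1667) + (-1.8333)·(2.1667) + (0.1667)·(3.1667)) / 5 = 2.8333/5 = 0.5667
  S[V,V] = ((0.1667)·(0.1667) + (-0.8333)·(-0.8333) + (-4.8333)·(-4.8333) + (0.1667)·(0.1667) + (2.1667)·(2.1667) + (3.1667)·(3.1667)) / 5 = 38.8333/5 = 7.7667
  S = [[3.3667, 0.5667],
 [0.5667, 7.7667]].

Step 3 — invert S. det(S) = 3.3667·7.7667 - (0.5667)² = 25.8267.
  S^{-1} = (1/det) · [[d, -b], [-b, a]] = [[0.3007, -0.0219],
 [-0.0219, 0.1304]].

Step 4 — quadratic form (x̄ - mu_0)^T · S^{-1} · (x̄ - mu_0):
  S^{-1} · (x̄ - mu_0) = (0.2104, 0.2207),
  (x̄ - mu_0)^T · [...] = (0.8333)·(0.2104) + (1.8333)·(0.2207) = 0.5799.

Step 5 — scale by n: T² = 6 · 0.5799 = 3.4796.

T² ≈ 3.4796


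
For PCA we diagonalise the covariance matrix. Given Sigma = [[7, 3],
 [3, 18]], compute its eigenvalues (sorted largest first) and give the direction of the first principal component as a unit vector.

Step 1 — characteristic polynomial of 2×2 Sigma:
  det(Sigma - λI) = λ² - trace · λ + det = 0.
  trace = 7 + 18 = 25, det = 7·18 - (3)² = 117.
Step 2 — discriminant:
  Δ = trace² - 4·det = 625 - 468 = 157.
Step 3 — eigenvalues:
  λ = (trace ± √Δ)/2 = (25 ± 12.53)/2,
  λ_1 = 18.765,  λ_2 = 6.235.

Step 4 — unit eigenvector for λ_1: solve (Sigma - λ_1 I)v = 0. First row:
  (7 - 18.765)·v_x + (3)·v_y = 0, i.e. (-11.765)·v_x + (3)·v_y = 0,
  so v ∝ (b, λ_1 - a) = (3, 11.765) = u.
  ||u|| = √((3)² + (11.765)²) = √(147.4148) ≈ 12.1414,
  v_1 = u/||u|| ≈ (0.2471, 0.969) (||v_1|| = 1).

λ_1 = 18.765,  λ_2 = 6.235;  v_1 ≈ (0.2471, 0.969)


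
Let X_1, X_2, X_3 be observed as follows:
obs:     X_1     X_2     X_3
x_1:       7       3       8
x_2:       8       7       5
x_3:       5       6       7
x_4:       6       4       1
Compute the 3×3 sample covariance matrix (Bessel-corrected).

Step 1 — column means:
  mean(X_1) = (7 + 8 + 5 + 6) / 4 = 26/4 = 6.5
  mean(X_2) = (3 + 7 + 6 + 4) / 4 = 20/4 = 5
  mean(X_3) = (8 + 5 + 7 + 1) / 4 = 21/4 = 5.25

Step 2 — sample covariance S[i,j] = (1/(n-1)) · Σ_k (x_{k,i} - mean_i) · (x_{k,j} - mean_j), with n-1 = 3.
  S[X_1,X_1] = ((0.5)·(0.5) + (1.5)·(1.5) + (-1.5)·(-1.5) + (-0.5)·(-0.5)) / 3 = 5/3 = 1.6667
  S[X_1,X_2] = ((0.5)·(-2) + (1.5)·(2) + (-1.5)·(1) + (-0.5)·(-1)) / 3 = 1/3 = 0.3333
  S[X_1,X_3] = ((0.5)·(2.75) + (1.5)·(-0.25) + (-1.5)·(1.75) + (-0.5)·(-4.25)) / 3 = 0.5/3 = 0.1667
  S[X_2,X_2] = ((-2)·(-2) + (2)·(2) + (1)·(1) + (-1)·(-1)) / 3 = 10/3 = 3.3333
  S[X_2,X_3] = ((-2)·(2.75) + (2)·(-0.25) + (1)·(1.75) + (-1)·(-4.25)) / 3 = 0/3 = 0
  S[X_3,X_3] = ((2.75)·(2.75) + (-0.25)·(-0.25) + (1.75)·(1.75) + (-4.25)·(-4.25)) / 3 = 28.75/3 = 9.5833

S is symmetric (S[j,i] = S[i,j]). Assembling:

S = [[1.6667, 0.3333, 0.1667],
 [0.3333, 3.3333, 0],
 [0.1667, 0, 9.5833]]


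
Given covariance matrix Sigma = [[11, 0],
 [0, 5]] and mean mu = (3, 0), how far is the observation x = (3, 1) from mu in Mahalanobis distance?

Step 1 — centre the observation: (x - mu) = (0, 1).

Step 2 — invert Sigma. det(Sigma) = 11·5 - (0)² = 55.
  Sigma^{-1} = (1/det) · [[d, -b], [-b, a]] = [[0.0909, 0],
 [0, 0.2]].

Step 3 — form the quadratic (x - mu)^T · Sigma^{-1} · (x - mu):
  Sigma^{-1} · (x - mu) = (0, 0.2).
  (x - mu)^T · [Sigma^{-1} · (x - mu)] = (0)·(0) + (1)·(0.2) = 0.2.

Step 4 — take square root: d = √(0.2) ≈ 0.4472.

d(x, mu) = √(0.2) ≈ 0.4472


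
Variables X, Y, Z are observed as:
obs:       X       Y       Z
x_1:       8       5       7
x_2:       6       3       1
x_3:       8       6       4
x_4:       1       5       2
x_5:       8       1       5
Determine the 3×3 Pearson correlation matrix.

Step 1 — column means:
  mean(X) = (8 + 6 + 8 + 1 + 8) / 5 = 31/5 = 6.2
  mean(Y) = (5 + 3 + 6 + 5 + 1) / 5 = 20/5 = 4
  mean(Z) = (7 + 1 + 4 + 2 + 5) / 5 = 19/5 = 3.8

Step 2 — sample variances and covariances s[i,j] = (1/(n-1)) · Σ_k (x_{k,i} - mean_i) · (x_{k,j} - mean_j), with n-1 = 4:
  s[X,X] = ((1.8)·(1.8) + (-0.2)·(-0.2) + (1.8)·(1.8) + (-5.2)·(-5.2) + (1.8)·(1.8)) / 4 = 36.8/4 = 9.2
  s[X,Y] = ((1.8)·(1) + (-0.2)·(-1) + (1.8)·(2) + (-5.2)·(1) + (1.8)·(-3)) / 4 = -5/4 = -1.25
  s[X,Z] = ((1.8)·(3.2) + (-0.2)·(-2.8) + (1.8)·(0.2) + (-5.2)·(-1.8) + (1.8)·(1.2)) / 4 = 18.2/4 = 4.55
  s[Y,Y] = ((1)·(1) + (-1)·(-1) + (2)·(2) + (1)·(1) + (-3)·(-3)) / 4 = 16/4 = 4
  s[Y,Z] = ((1)·(3.2) + (-1)·(-2.8) + (2)·(0.2) + (1)·(-1.8) + (-3)·(1.2)) / 4 = 1/4 = 0.25
  s[Z,Z] = ((3.2)·(3.2) + (-2.8)·(-2.8) + (0.2)·(0.2) + (-1.8)·(-1.8) + (1.2)·(1.2)) / 4 = 22.8/4 = 5.7
  Sample standard deviations s_i = √(s[i,i]):
  s(X) = √(9.2) = 3.0332
  s(Y) = √(4) = 2
  s(Z) = √(5.7) = 2.3875

Step 3 — r_{ij} = s_{ij} / (s_i · s_j):
  r[X,X] = 1 (diagonal).
  r[X,Y] = -1.25 / (3.0332 · 2) = -1.25 / 6.0663 = -0.2061
  r[X,Z] = 4.55 / (3.0332 · 2.3875) = 4.55 / 7.2415 = 0.6283
  r[Y,Y] = 1 (diagonal).
  r[Y,Z] = 0.25 / (2 · 2.3875) = 0.25 / 4.7749 = 0.0524
  r[Z,Z] = 1 (diagonal).

R is symmetric with unit diagonal. Assembling:

R = [[1, -0.2061, 0.6283],
 [-0.2061, 1, 0.0524],
 [0.6283, 0.0524, 1]]


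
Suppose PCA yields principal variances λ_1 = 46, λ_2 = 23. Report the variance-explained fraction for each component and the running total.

Step 1 — total variance = trace(Sigma) = Σ λ_i = 46 + 23 = 69.

Step 2 — fraction explained by component i = λ_i / Σ λ:
  PC1: 46/69 = 0.6667
  PC2: 23/69 = 0.3333

Step 3 — cumulative fraction after k components = (λ_1 + ... + λ_k) / Σ λ:
  k = 1: 46/69 = 0.6667
  k = 2: (46 + 23)/69 = 69/69 = 1

Summary (fraction, with percent):

explained: PC1 0.6667 (66.67%), PC2 0.3333 (33.33%);  cumulative: 0.6667, 1


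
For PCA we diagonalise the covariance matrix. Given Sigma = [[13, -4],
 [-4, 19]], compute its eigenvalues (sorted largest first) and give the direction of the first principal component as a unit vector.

Step 1 — characteristic polynomial of 2×2 Sigma:
  det(Sigma - λI) = λ² - trace · λ + det = 0.
  trace = 13 + 19 = 32, det = 13·19 - (-4)² = 231.
Step 2 — discriminant:
  Δ = trace² - 4·det = 1024 - 924 = 100.
Step 3 — eigenvalues:
  λ = (trace ± √Δ)/2 = (32 ± 10)/2,
  λ_1 = 21,  λ_2 = 11.

Step 4 — unit eigenvector for λ_1: solve (Sigma - λ_1 I)v = 0. First row:
  (13 - 21)·v_x + (-4)·v_y = 0, i.e. (-8)·v_x + (-4)·v_y = 0,
  so v ∝ (b, λ_1 - a) = (-4, 8); multiply by -1 so the first entry is positive: u = (4, -8).
  ||u|| = √((4)² + (-8)²) = √(80) ≈ 8.9443,
  v_1 = u/||u|| ≈ (0.4472, -0.8944) (||v_1|| = 1).

λ_1 = 21,  λ_2 = 11;  v_1 ≈ (0.4472, -0.8944)


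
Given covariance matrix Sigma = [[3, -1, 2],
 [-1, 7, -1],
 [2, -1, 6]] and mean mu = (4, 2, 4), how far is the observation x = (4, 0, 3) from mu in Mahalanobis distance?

Step 1 — centre the observation: (x - mu) = (0, -2, -1).

Step 2 — invert Sigma (cofactor / det for 3×3, or solve directly):
  Sigma^{-1} = [[0.4409, 0.043, -0.1398],
 [0.043, 0.1505, 0.0108],
 [-0.1398, 0.0108, 0.2151]].

Step 3 — form the quadratic (x - mu)^T · Sigma^{-1} · (x - mu):
  Sigma^{-1} · (x - mu) = (0.0538, -0.3118, -0.2366).
  (x - mu)^T · [Sigma^{-1} · (x - mu)] = (0)·(0.0538) + (-2)·(-0.3118) + (-1)·(-0.2366) = 0.8602.

Step 4 — take square root: d = √(0.8602) ≈ 0.9275.

d(x, mu) = √(0.8602) ≈ 0.9275


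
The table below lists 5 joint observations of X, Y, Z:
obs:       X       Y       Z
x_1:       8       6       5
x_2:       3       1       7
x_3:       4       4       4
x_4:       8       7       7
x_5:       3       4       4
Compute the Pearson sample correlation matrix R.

Step 1 — column means:
  mean(X) = (8 + 3 + 4 + 8 + 3) / 5 = 26/5 = 5.2
  mean(Y) = (6 + 1 + 4 + 7 + 4) / 5 = 22/5 = 4.4
  mean(Z) = (5 + 7 + 4 + 7 + 4) / 5 = 27/5 = 5.4

Step 2 — sample variances and covariances s[i,j] = (1/(n-1)) · Σ_k (x_{k,i} - mean_i) · (x_{k,j} - mean_j), with n-1 = 4:
  s[X,X] = ((2.8)·(2.8) + (-2.2)·(-2.2) + (-1.2)·(-1.2) + (2.8)·(2.8) + (-2.2)·(-2.2)) / 4 = 26.8/4 = 6.7
  s[X,Y] = ((2.8)·(1.6) + (-2.2)·(-3.4) + (-1.2)·(-0.4) + (2.8)·(2.6) + (-2.2)·(-0.4)) / 4 = 20.6/4 = 5.15
  s[X,Z] = ((2.8)·(-0.4) + (-2.2)·(1.6) + (-1.2)·(-1.4) + (2.8)·(1.6) + (-2.2)·(-1.4)) / 4 = 4.6/4 = 1.15
  s[Y,Y] = ((1.6)·(1.6) + (-3.4)·(-3.4) + (-0.4)·(-0.4) + (2.6)·(2.6) + (-0.4)·(-0.4)) / 4 = 21.2/4 = 5.3
  s[Y,Z] = ((1.6)·(-0.4) + (-3.4)·(1.6) + (-0.4)·(-1.4) + (2.6)·(1.6) + (-0.4)·(-1.4)) / 4 = -0.8/4 = -0.2
  s[Z,Z] = ((-0.4)·(-0.4) + (1.6)·(1.6) + (-1.4)·(-1.4) + (1.6)·(1.6) + (-1.4)·(-1.4)) / 4 = 9.2/4 = 2.3
  Sample standard deviations s_i = √(s[i,i]):
  s(X) = √(6.7) = 2.5884
  s(Y) = √(5.3) = 2.3022
  s(Z) = √(2.3) = 1.5166

Step 3 — r_{ij} = s_{ij} / (s_i · s_j):
  r[X,X] = 1 (diagonal).
  r[X,Y] = 5.15 / (2.5884 · 2.3022) = 5.15 / 5.959 = 0.8642
  r[X,Z] = 1.15 / (2.5884 · 1.5166) = 1.15 / 3.9256 = 0.293
  r[Y,Y] = 1 (diagonal).
  r[Y,Z] = -0.2 / (2.3022 · 1.5166) = -0.2 / 3.4914 = -0.0573
  r[Z,Z] = 1 (diagonal).

R is symmetric with unit diagonal. Assembling:

R = [[1, 0.8642, 0.293],
 [0.8642, 1, -0.0573],
 [0.293, -0.0573, 1]]


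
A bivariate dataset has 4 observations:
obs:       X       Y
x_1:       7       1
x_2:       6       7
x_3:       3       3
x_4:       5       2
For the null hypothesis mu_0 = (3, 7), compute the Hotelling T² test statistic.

Step 1 — sample mean vector:
  mean(X) = (7 + 6 + 3 + 5) / 4 = 21/4 = 5.25
  mean(Y) = (1 + 7 + 3 + 2) / 4 = 13/4 = 3.25
  x̄ = (5.25, 3.25),  deviation x̄ - mu_0 = (5.25, 3.25) - (3, 7) = (2.25, -3.75).

Step 2 — sample covariance matrix, S[i,j] = (1/(n-1)) · Σ_k (x_{k,i} - mean_i) · (x_{k,j} - mean_j), divisor n-1 = 3:
  S[X,X] = ((1.75)·(1.75) + (0.75)·(0.75) + (-2.25)·(-2.25) + (-0.25)·(-0.25)) / 3 = 8.75/3 = 2.9167
  S[X,Y] = ((1.75)·(-2.25) + (0.75)·(3.75) + (-2.25)·(-0.25) + (-0.25)·(-1.25)) / 3 = -0.25/3 = -0.0833
  S[Y,Y] = ((-2.25)·(-2.25) + (3.75)·(3.75) + (-0.25)·(-0.25) + (-1.25)·(-1.25)) / 3 = 20.75/3 = 6.9167
  S = [[2.9167, -0.0833],
 [-0.0833, 6.9167]].

Step 3 — invert S. det(S) = 2.9167·6.9167 - (-0.0833)² = 20.1667.
  S^{-1} = (1/det) · [[d, -b], [-b, a]] = [[0.343, 0.0041],
 [0.0041, 0.1446]].

Step 4 — quadratic form (x̄ - mu_0)^T · S^{-1} · (x̄ - mu_0):
  S^{-1} · (x̄ - mu_0) = (0.7562, -0.5331),
  (x̄ - mu_0)^T · [...] = (2.25)·(0.7562) + (-3.75)·(-0.5331) = 3.7004.

Step 5 — scale by n: T² = 4 · 3.7004 = 14.8017.

T² ≈ 14.8017


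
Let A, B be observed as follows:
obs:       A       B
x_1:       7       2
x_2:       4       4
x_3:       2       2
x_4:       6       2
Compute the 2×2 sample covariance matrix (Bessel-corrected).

Step 1 — column means:
  mean(A) = (7 + 4 + 2 + 6) / 4 = 19/4 = 4.75
  mean(B) = (2 + 4 + 2 + 2) / 4 = 10/4 = 2.5

Step 2 — sample covariance S[i,j] = (1/(n-1)) · Σ_k (x_{k,i} - mean_i) · (x_{k,j} - mean_j), with n-1 = 3.
  S[A,A] = ((2.25)·(2.25) + (-0.75)·(-0.75) + (-2.75)·(-2.75) + (1.25)·(1.25)) / 3 = 14.75/3 = 4.9167
  S[A,B] = ((2.25)·(-0.5) + (-0.75)·(1.5) + (-2.75)·(-0.5) + (1.25)·(-0.5)) / 3 = -1.5/3 = -0.5
  S[B,B] = ((-0.5)·(-0.5) + (1.5)·(1.5) + (-0.5)·(-0.5) + (-0.5)·(-0.5)) / 3 = 3/3 = 1

S is symmetric (S[j,i] = S[i,j]). Assembling:

S = [[4.9167, -0.5],
 [-0.5, 1]]


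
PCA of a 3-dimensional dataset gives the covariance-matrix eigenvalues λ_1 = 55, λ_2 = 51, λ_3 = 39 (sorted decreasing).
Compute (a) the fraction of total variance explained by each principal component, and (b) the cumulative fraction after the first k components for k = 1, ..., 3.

Step 1 — total variance = trace(Sigma) = Σ λ_i = 55 + 51 + 39 = 145.

Step 2 — fraction explained by component i = λ_i / Σ λ:
  PC1: 55/145 = 0.3793
  PC2: 51/145 = 0.3517
  PC3: 39/145 = 0.269

Step 3 — cumulative fraction after k components = (λ_1 + ... + λ_k) / Σ λ:
  k = 1: 55/145 = 0.3793
  k = 2: (55 + 51)/145 = 106/145 = 0.731
  k = 3: (55 + 51 + 39)/145 = 145/145 = 1

Summary (fraction, with percent):

explained: PC1 0.3793 (37.93%), PC2 0.3517 (35.17%), PC3 0.269 (26.9%);  cumulative: 0.3793, 0.731, 1


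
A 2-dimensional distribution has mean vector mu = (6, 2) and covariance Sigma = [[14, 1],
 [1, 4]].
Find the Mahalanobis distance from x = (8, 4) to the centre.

Step 1 — centre the observation: (x - mu) = (2, 2).

Step 2 — invert Sigma. det(Sigma) = 14·4 - (1)² = 55.
  Sigma^{-1} = (1/det) · [[d, -b], [-b, a]] = [[0.0727, -0.0182],
 [-0.0182, 0.2545]].

Step 3 — form the quadratic (x - mu)^T · Sigma^{-1} · (x - mu):
  Sigma^{-1} · (x - mu) = (0.1091, 0.4727).
  (x - mu)^T · [Sigma^{-1} · (x - mu)] = (2)·(0.1091) + (2)·(0.4727) = 1.1636.

Step 4 — take square root: d = √(1.1636) ≈ 1.0787.

d(x, mu) = √(1.1636) ≈ 1.0787


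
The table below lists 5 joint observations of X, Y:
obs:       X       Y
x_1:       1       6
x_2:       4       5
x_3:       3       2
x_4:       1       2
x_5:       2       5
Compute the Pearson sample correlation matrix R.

Step 1 — column means:
  mean(X) = (1 + 4 + 3 + 1 + 2) / 5 = 11/5 = 2.2
  mean(Y) = (6 + 5 + 2 + 2 + 5) / 5 = 20/5 = 4

Step 2 — sample variances and covariances s[i,j] = (1/(n-1)) · Σ_k (x_{k,i} - mean_i) · (x_{k,j} - mean_j), with n-1 = 4:
  s[X,X] = ((-1.2)·(-1.2) + (1.8)·(1.8) + (0.8)·(0.8) + (-1.2)·(-1.2) + (-0.2)·(-0.2)) / 4 = 6.8/4 = 1.7
  s[X,Y] = ((-1.2)·(2) + (1.8)·(1) + (0.8)·(-2) + (-1.2)·(-2) + (-0.2)·(1)) / 4 = 0/4 = 0
  s[Y,Y] = ((2)·(2) + (1)·(1) + (-2)·(-2) + (-2)·(-2) + (1)·(1)) / 4 = 14/4 = 3.5
  Sample standard deviations s_i = √(s[i,i]):
  s(X) = √(1.7) = 1.3038
  s(Y) = √(3.5) = 1.8708

Step 3 — r_{ij} = s_{ij} / (s_i · s_j):
  r[X,X] = 1 (diagonal).
  r[X,Y] = 0 / (1.3038 · 1.8708) = 0 / 2.4393 = 0
  r[Y,Y] = 1 (diagonal).

R is symmetric with unit diagonal. Assembling:

R = [[1, 0],
 [0, 1]]


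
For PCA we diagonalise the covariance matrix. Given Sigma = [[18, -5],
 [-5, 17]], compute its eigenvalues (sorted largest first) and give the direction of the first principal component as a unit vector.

Step 1 — characteristic polynomial of 2×2 Sigma:
  det(Sigma - λI) = λ² - trace · λ + det = 0.
  trace = 18 + 17 = 35, det = 18·17 - (-5)² = 281.
Step 2 — discriminant:
  Δ = trace² - 4·det = 1225 - 1124 = 101.
Step 3 — eigenvalues:
  λ = (trace ± √Δ)/2 = (35 ± 10.0499)/2,
  λ_1 = 22.5249,  λ_2 = 12.4751.

Step 4 — unit eigenvector for λ_1: solve (Sigma - λ_1 I)v = 0. First row:
  (18 - 22.5249)·v_x + (-5)·v_y = 0, i.e. (-4.5249)·v_x + (-5)·v_y = 0,
  so v ∝ (b, λ_1 - a) = (-5, 4.5249); multiply by -1 so the first entry is positive: u = (5, -4.5249).
  ||u|| = √((5)² + (-4.5249)²) = √(45.4751) ≈ 6.7435,
  v_1 = u/||u|| ≈ (0.7415, -0.671) (||v_1|| = 1).

λ_1 = 22.5249,  λ_2 = 12.4751;  v_1 ≈ (0.7415, -0.671)


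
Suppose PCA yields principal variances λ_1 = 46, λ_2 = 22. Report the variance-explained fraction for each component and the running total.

Step 1 — total variance = trace(Sigma) = Σ λ_i = 46 + 22 = 68.

Step 2 — fraction explained by component i = λ_i / Σ λ:
  PC1: 46/68 = 0.6765
  PC2: 22/68 = 0.3235

Step 3 — cumulative fraction after k components = (λ_1 + ... + λ_k) / Σ λ:
  k = 1: 46/68 = 0.6765
  k = 2: (46 + 22)/68 = 68/68 = 1

Summary (fraction, with percent):

explained: PC1 0.6765 (67.65%), PC2 0.3235 (32.35%);  cumulative: 0.6765, 1


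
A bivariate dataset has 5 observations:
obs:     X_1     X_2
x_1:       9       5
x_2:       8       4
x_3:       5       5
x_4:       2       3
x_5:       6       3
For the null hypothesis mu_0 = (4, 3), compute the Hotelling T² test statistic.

Step 1 — sample mean vector:
  mean(X_1) = (9 + 8 + 5 + 2 + 6) / 5 = 30/5 = 6
  mean(X_2) = (5 + 4 + 5 + 3 + 3) / 5 = 20/5 = 4
  x̄ = (6, 4),  deviation x̄ - mu_0 = (6, 4) - (4, 3) = (2, 1).

Step 2 — sample covariance matrix, S[i,j] = (1/(n-1)) · Σ_k (x_{k,i} - mean_i) · (x_{k,j} - mean_j), divisor n-1 = 4:
  S[X_1,X_1] = ((3)·(3) + (2)·(2) + (-1)·(-1) + (-4)·(-4) + (0)·(0)) / 4 = 30/4 = 7.5
  S[X_1,X_2] = ((3)·(1) + (2)·(0) + (-1)·(1) + (-4)·(-1) + (0)·(-1)) / 4 = 6/4 = 1.5
  S[X_2,X_2] = ((1)·(1) + (0)·(0) + (1)·(1) + (-1)·(-1) + (-1)·(-1)) / 4 = 4/4 = 1
  S = [[7.5, 1.5],
 [1.5, 1]].

Step 3 — invert S. det(S) = 7.5·1 - (1.5)² = 5.25.
  S^{-1} = (1/det) · [[d, -b], [-b, a]] = [[0.1905, -0.2857],
 [-0.2857, 1.4286]].

Step 4 — quadratic form (x̄ - mu_0)^T · S^{-1} · (x̄ - mu_0):
  S^{-1} · (x̄ - mu_0) = (0.0952, 0.8571),
  (x̄ - mu_0)^T · [...] = (2)·(0.0952) + (1)·(0.8571) = 1.0476.

Step 5 — scale by n: T² = 5 · 1.0476 = 5.2381.

T² ≈ 5.2381
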